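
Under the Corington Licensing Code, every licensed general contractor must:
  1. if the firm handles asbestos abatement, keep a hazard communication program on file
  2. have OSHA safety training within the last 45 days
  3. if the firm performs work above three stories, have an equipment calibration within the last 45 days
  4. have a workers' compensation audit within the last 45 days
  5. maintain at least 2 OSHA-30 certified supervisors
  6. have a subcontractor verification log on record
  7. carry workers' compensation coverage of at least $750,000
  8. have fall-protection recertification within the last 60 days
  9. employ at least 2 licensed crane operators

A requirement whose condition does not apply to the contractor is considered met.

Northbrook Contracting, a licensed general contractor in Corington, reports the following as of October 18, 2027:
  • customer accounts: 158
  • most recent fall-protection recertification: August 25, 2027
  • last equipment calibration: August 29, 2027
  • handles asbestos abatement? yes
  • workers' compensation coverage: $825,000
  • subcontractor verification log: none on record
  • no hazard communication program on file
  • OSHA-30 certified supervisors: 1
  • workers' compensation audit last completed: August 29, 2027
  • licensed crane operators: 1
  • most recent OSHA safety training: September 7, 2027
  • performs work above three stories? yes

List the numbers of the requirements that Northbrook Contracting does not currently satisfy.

1, 3, 4, 5, 6, 9

1. condition 'handles asbestos abatement' holds; hazard communication program absent → not met
2. OSHA safety training 41 days ago vs limit 45 → met
3. condition 'performs work above three stories' holds; equipment calibration 50 days ago vs limit 45 → not met
4. workers' compensation audit 50 days ago vs limit 45 → not met
5. OSHA-30 certified supervisors 1 < 2 → not met
6. subcontractor verification log absent → not met
7. workers' compensation coverage $825,000 ≥ $750,000 → met
8. fall-protection recertification 54 days ago vs limit 60 → met
9. licensed crane operators 1 < 2 → not met
Not met: 1, 3, 4, 5, 6, 9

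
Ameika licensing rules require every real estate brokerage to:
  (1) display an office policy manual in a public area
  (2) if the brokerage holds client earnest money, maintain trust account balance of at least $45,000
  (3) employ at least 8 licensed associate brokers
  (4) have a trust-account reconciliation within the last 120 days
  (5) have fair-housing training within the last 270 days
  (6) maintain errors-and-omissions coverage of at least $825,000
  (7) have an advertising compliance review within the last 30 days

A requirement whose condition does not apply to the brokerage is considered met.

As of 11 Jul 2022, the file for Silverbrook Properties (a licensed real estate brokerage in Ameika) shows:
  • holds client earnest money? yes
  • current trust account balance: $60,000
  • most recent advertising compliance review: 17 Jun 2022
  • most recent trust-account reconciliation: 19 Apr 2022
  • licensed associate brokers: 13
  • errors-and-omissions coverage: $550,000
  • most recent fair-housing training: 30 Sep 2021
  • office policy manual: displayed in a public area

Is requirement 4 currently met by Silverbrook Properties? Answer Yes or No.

Yes

4. trust-account reconciliation 83 days ago vs limit 120 → met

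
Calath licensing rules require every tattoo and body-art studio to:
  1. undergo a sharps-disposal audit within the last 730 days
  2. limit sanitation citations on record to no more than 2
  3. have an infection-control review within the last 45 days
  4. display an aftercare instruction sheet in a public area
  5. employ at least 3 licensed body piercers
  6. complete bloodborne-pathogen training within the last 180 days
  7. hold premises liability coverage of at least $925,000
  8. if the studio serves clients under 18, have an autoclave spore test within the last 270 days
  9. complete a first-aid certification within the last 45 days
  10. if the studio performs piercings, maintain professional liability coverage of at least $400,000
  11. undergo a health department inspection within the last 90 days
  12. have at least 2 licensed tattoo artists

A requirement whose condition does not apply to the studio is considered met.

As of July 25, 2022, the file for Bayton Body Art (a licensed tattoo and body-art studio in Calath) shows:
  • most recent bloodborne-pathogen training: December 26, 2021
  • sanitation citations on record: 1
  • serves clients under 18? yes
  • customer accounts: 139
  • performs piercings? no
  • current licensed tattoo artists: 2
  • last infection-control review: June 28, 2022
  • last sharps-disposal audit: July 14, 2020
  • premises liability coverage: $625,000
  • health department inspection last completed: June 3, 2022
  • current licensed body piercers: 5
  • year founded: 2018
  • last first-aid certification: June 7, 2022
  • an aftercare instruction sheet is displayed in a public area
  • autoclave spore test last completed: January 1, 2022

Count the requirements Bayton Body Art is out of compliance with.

1. sharps-disposal audit 741 days ago vs limit 730 → not met
2. sanitation citations on record 1 ≤ 2 → met
3. infection-control review 27 days ago vs limit 45 → met
4. aftercare instruction sheet present → met
5. licensed body piercers 5 ≥ 3 → met
6. bloodborne-pathogen training 211 days ago vs limit 180 → not met
7. premises liability coverage $625,000 < $925,000 → not met
8. condition 'serves clients under 18' holds; autoclave spore test 205 days ago vs limit 270 → met
9. first-aid certification 48 days ago vs limit 45 → not met
10. condition 'performs piercings' does not hold → requirement n/a → met
11. health department inspection 52 days ago vs limit 90 → met
12. licensed tattoo artists 2 ≥ 2 → met
Not met: 4 of 12

4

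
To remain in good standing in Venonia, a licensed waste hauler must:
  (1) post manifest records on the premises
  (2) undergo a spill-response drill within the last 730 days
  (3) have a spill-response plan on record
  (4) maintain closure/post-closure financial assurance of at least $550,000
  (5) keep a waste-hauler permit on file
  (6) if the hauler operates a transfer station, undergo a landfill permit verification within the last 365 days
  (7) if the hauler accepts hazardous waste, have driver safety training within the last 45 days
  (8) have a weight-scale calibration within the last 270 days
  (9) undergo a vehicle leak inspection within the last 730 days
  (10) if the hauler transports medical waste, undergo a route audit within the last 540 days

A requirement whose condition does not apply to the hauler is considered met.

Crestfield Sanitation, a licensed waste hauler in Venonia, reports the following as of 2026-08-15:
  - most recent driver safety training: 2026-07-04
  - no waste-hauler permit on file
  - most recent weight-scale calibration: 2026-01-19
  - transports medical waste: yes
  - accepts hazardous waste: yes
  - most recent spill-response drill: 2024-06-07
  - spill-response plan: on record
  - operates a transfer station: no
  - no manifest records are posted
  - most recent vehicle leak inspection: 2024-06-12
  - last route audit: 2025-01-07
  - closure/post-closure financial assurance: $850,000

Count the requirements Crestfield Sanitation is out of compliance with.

1. manifest records absent → not met
2. spill-response drill 799 days ago vs limit 730 → not met
3. spill-response plan present → met
4. closure/post-closure financial assurance $850,000 ≥ $550,000 → met
5. waste-hauler permit absent → not met
6. condition 'operates a transfer station' does not hold → requirement n/a → met
7. condition 'accepts hazardous waste' holds; driver safety training 42 days ago vs limit 45 → met
8. weight-scale calibration 208 days ago vs limit 270 → met
9. vehicle leak inspection 794 days ago vs limit 730 → not met
10. condition 'transports medical waste' holds; route audit 585 days ago vs limit 540 → not met
Not met: 5 of 10

5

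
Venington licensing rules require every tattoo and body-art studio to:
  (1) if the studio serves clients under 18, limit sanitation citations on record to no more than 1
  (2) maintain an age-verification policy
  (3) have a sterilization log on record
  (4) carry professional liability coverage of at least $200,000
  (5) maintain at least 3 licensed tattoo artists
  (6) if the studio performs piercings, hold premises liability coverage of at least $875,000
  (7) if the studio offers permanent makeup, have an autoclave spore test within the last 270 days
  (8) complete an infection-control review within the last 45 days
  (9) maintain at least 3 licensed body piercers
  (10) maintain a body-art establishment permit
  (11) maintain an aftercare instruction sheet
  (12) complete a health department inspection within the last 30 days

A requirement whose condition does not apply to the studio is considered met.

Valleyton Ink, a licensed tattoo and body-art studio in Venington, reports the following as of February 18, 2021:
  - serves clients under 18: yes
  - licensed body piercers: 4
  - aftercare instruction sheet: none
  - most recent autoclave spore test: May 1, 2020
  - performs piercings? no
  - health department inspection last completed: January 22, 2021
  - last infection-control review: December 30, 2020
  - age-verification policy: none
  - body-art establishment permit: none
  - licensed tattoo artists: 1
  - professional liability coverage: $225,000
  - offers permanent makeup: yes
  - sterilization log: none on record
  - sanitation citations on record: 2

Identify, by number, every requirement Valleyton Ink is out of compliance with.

1. condition 'serves clients under 18' holds; sanitation citations on record 2 > 1 → not met
2. age-verification policy absent → not met
3. sterilization log absent → not met
4. professional liability coverage $225,000 ≥ $200,000 → met
5. licensed tattoo artists 1 < 3 → not met
6. condition 'performs piercings' does not hold → requirement n/a → met
7. condition 'offers permanent makeup' holds; autoclave spore test 293 days ago vs limit 270 → not met
8. infection-control review 50 days ago vs limit 45 → not met
9. licensed body piercers 4 ≥ 3 → met
10. body-art establishment permit absent → not met
11. aftercare instruction sheet absent → not met
12. health department inspection 27 days ago vs limit 30 → met
Not met: 1, 2, 3, 5, 7, 8, 10, 11

1, 2, 3, 5, 7, 8, 10, 11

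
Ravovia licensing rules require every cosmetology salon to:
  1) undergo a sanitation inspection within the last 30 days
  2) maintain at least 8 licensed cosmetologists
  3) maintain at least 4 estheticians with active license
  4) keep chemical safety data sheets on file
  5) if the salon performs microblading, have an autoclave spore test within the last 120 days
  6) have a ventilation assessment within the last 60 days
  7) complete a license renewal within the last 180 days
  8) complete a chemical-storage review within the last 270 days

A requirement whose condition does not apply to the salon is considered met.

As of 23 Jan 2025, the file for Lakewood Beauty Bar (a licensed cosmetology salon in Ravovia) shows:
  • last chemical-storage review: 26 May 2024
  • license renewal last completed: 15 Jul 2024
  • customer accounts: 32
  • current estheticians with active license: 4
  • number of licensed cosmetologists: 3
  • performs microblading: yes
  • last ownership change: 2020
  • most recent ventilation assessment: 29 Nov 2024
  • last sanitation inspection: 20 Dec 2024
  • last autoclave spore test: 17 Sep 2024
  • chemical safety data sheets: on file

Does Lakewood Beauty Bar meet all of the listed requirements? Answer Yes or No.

No

1. sanitation inspection 34 days ago vs limit 30 → not met
2. licensed cosmetologists 3 < 8 → not met
3. estheticians with active license 4 ≥ 4 → met
4. chemical safety data sheets present → met
5. condition 'performs microblading' holds; autoclave spore test 128 days ago vs limit 120 → not met
6. ventilation assessment 55 days ago vs limit 60 → met
7. license renewal 192 days ago vs limit 180 → not met
8. chemical-storage review 242 days ago vs limit 270 → met
Not met: 1, 2, 5, 7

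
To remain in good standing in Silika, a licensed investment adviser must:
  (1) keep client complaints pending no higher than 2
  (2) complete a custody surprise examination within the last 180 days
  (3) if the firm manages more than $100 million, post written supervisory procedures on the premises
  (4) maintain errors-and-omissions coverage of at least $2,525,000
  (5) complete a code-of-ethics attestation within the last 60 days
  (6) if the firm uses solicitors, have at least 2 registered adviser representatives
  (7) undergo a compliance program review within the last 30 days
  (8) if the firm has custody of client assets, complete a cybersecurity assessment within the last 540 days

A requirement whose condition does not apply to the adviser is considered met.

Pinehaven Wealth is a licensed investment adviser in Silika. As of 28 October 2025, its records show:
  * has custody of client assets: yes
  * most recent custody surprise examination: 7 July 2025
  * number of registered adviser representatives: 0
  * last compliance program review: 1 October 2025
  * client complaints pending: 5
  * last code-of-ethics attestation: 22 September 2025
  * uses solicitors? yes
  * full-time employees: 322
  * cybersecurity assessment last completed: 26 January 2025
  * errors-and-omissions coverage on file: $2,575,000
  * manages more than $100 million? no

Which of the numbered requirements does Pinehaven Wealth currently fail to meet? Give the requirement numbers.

1, 6

1. client complaints pending 5 > 2 → not met
2. custody surprise examination 113 days ago vs limit 180 → met
3. condition 'manages more than $100 million' does not hold → requirement n/a → met
4. errors-and-omissions coverage $2,575,000 ≥ $2,525,000 → met
5. code-of-ethics attestation 36 days ago vs limit 60 → met
6. condition 'uses solicitors' holds; registered adviser representatives 0 < 2 → not met
7. compliance program review 27 days ago vs limit 30 → met
8. condition 'has custody of client assets' holds; cybersecurity assessment 275 days ago vs limit 540 → met
Not met: 1, 6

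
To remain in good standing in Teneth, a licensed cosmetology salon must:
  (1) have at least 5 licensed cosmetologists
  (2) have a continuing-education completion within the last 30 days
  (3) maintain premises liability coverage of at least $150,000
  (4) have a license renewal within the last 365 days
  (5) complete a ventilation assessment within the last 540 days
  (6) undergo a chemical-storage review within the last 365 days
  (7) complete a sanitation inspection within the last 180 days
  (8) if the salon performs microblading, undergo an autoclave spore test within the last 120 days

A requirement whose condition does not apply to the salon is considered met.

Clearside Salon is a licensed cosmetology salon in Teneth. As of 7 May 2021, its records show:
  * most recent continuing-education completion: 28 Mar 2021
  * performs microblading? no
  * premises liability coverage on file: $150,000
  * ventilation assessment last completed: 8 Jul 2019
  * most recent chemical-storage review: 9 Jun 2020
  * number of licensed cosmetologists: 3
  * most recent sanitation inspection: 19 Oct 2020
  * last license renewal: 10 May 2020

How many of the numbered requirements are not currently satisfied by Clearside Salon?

1. licensed cosmetologists 3 < 5 → not met
2. continuing-education completion 40 days ago vs limit 30 → not met
3. premises liability coverage $150,000 ≥ $150,000 → met
4. license renewal 362 days ago vs limit 365 → met
5. ventilation assessment 669 days ago vs limit 540 → not met
6. chemical-storage review 332 days ago vs limit 365 → met
7. sanitation inspection 200 days ago vs limit 180 → not met
8. condition 'performs microblading' does not hold → requirement n/a → met
Not met: 4 of 8

4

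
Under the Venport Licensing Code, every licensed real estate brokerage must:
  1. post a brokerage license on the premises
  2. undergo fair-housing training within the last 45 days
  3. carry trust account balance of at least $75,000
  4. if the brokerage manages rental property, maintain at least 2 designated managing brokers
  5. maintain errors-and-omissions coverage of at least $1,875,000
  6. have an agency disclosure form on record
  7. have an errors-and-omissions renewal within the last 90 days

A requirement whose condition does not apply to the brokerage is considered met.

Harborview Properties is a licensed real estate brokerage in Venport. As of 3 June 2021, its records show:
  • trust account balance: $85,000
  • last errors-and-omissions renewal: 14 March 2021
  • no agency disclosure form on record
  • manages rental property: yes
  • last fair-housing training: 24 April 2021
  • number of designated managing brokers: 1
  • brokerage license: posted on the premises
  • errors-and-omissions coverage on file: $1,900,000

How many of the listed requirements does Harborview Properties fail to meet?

1. brokerage license present → met
2. fair-housing training 40 days ago vs limit 45 → met
3. trust account balance $85,000 ≥ $75,000 → met
4. condition 'manages rental property' holds; designated managing brokers 1 < 2 → not met
5. errors-and-omissions coverage $1,900,000 ≥ $1,875,000 → met
6. agency disclosure form absent → not met
7. errors-and-omissions renewal 81 days ago vs limit 90 → met
Not met: 2 of 7

2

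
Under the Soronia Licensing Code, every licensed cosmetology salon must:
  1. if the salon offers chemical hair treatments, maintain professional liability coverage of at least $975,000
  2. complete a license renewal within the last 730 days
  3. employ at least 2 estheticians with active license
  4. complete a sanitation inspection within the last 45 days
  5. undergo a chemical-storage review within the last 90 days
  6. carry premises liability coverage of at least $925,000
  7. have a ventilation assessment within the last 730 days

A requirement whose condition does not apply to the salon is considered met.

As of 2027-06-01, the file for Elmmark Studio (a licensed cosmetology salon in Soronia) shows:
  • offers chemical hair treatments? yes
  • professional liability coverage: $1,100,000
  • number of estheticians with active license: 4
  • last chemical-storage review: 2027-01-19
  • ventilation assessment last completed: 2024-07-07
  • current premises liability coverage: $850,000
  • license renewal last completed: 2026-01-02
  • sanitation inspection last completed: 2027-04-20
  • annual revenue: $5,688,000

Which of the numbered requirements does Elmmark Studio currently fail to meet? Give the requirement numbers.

1. condition 'offers chemical hair treatments' holds; professional liability coverage $1,100,000 ≥ $975,000 → met
2. license renewal 515 days ago vs limit 730 → met
3. estheticians with active license 4 ≥ 2 → met
4. sanitation inspection 42 days ago vs limit 45 → met
5. chemical-storage review 133 days ago vs limit 90 → not met
6. premises liability coverage $850,000 < $925,000 → not met
7. ventilation assessment 1059 days ago vs limit 730 → not met
Not met: 5, 6, 7

5, 6, 7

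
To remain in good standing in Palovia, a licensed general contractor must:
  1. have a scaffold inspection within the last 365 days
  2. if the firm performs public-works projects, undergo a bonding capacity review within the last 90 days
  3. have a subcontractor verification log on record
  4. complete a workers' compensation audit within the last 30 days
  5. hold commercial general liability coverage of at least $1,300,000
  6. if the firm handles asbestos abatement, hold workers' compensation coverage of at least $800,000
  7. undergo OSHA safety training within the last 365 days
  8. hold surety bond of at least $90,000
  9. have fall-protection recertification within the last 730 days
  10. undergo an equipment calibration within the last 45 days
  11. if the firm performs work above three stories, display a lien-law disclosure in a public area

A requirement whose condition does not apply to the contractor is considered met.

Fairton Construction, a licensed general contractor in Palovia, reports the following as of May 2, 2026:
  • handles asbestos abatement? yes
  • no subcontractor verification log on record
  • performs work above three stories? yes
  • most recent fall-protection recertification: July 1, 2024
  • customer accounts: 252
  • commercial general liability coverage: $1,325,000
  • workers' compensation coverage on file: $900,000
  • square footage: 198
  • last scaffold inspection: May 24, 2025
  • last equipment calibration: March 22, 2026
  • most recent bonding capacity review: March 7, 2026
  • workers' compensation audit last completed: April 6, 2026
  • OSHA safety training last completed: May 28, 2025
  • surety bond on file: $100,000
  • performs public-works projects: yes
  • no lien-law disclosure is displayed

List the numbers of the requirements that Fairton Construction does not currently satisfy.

1. scaffold inspection 343 days ago vs limit 365 → met
2. condition 'performs public-works projects' holds; bonding capacity review 56 days ago vs limit 90 → met
3. subcontractor verification log absent → not met
4. workers' compensation audit 26 days ago vs limit 30 → met
5. commercial general liability coverage $1,325,000 ≥ $1,300,000 → met
6. condition 'handles asbestos abatement' holds; workers' compensation coverage $900,000 ≥ $800,000 → met
7. OSHA safety training 339 days ago vs limit 365 → met
8. surety bond $100,000 ≥ $90,000 → met
9. fall-protection recertification 670 days ago vs limit 730 → met
10. equipment calibration 41 days ago vs limit 45 → met
11. condition 'performs work above three stories' holds; lien-law disclosure absent → not met
Not met: 3, 11

3, 11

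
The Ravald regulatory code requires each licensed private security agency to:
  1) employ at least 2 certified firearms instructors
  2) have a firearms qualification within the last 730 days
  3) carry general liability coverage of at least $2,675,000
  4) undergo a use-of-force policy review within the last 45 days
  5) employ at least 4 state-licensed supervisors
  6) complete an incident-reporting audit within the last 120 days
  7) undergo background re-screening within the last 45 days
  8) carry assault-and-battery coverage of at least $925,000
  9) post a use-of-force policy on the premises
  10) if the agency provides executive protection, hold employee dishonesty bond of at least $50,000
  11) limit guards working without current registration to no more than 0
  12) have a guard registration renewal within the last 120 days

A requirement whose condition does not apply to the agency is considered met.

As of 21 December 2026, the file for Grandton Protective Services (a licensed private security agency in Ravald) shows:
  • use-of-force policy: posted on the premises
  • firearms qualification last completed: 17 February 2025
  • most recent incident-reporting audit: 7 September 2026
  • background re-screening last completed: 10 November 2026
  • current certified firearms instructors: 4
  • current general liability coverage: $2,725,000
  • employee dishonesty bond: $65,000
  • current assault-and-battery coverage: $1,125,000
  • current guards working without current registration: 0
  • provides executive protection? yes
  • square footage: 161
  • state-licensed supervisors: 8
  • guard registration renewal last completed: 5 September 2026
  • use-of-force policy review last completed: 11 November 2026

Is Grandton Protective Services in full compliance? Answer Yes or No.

Yes

1. certified firearms instructors 4 ≥ 2 → met
2. firearms qualification 672 days ago vs limit 730 → met
3. general liability coverage $2,725,000 ≥ $2,675,000 → met
4. use-of-force policy review 40 days ago vs limit 45 → met
5. state-licensed supervisors 8 ≥ 4 → met
6. incident-reporting audit 105 days ago vs limit 120 → met
7. background re-screening 41 days ago vs limit 45 → met
8. assault-and-battery coverage $1,125,000 ≥ $925,000 → met
9. use-of-force policy present → met
10. condition 'provides executive protection' holds; employee dishonesty bond $65,000 ≥ $50,000 → met
11. guards working without current registration 0 ≤ 0 → met
12. guard registration renewal 107 days ago vs limit 120 → met
All met.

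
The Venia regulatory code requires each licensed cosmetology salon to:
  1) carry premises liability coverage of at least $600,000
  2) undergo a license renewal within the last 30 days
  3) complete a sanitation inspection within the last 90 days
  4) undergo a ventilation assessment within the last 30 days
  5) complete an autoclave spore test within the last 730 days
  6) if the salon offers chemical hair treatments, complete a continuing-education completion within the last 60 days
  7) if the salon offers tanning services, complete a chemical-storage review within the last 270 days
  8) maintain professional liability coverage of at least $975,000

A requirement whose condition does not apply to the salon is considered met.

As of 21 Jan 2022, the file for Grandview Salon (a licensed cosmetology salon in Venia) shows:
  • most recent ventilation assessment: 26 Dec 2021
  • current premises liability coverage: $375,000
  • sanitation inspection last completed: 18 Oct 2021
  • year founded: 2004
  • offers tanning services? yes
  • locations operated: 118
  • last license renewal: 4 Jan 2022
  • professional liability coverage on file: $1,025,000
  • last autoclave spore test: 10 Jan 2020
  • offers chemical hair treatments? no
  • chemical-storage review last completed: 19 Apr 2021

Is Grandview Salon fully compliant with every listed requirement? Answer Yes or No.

1. premises liability coverage $375,000 < $600,000 → not met
2. license renewal 17 days ago vs limit 30 → met
3. sanitation inspection 95 days ago vs limit 90 → not met
4. ventilation assessment 26 days ago vs limit 30 → met
5. autoclave spore test 742 days ago vs limit 730 → not met
6. condition 'offers chemical hair treatments' does not hold → requirement n/a → met
7. condition 'offers tanning services' holds; chemical-storage review 277 days ago vs limit 270 → not met
8. professional liability coverage $1,025,000 ≥ $975,000 → met
Not met: 1, 3, 5, 7

No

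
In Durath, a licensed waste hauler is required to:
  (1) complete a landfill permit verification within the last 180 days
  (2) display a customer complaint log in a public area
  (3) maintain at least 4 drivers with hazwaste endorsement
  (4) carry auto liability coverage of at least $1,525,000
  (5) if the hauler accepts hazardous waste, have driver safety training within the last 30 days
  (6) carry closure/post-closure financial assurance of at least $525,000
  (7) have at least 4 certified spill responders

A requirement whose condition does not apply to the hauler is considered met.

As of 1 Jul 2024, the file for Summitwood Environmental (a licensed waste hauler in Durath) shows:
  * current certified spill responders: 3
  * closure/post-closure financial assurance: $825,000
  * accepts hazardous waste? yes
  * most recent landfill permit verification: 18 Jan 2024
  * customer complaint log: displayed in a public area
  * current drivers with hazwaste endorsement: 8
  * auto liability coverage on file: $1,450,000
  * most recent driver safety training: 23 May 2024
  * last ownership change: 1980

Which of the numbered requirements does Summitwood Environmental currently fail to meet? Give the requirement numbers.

1. landfill permit verification 165 days ago vs limit 180 → met
2. customer complaint log present → met
3. drivers with hazwaste endorsement 8 ≥ 4 → met
4. auto liability coverage $1,450,000 < $1,525,000 → not met
5. condition 'accepts hazardous waste' holds; driver safety training 39 days ago vs limit 30 → not met
6. closure/post-closure financial assurance $825,000 ≥ $525,000 → met
7. certified spill responders 3 < 4 → not met
Not met: 4, 5, 7

4, 5, 7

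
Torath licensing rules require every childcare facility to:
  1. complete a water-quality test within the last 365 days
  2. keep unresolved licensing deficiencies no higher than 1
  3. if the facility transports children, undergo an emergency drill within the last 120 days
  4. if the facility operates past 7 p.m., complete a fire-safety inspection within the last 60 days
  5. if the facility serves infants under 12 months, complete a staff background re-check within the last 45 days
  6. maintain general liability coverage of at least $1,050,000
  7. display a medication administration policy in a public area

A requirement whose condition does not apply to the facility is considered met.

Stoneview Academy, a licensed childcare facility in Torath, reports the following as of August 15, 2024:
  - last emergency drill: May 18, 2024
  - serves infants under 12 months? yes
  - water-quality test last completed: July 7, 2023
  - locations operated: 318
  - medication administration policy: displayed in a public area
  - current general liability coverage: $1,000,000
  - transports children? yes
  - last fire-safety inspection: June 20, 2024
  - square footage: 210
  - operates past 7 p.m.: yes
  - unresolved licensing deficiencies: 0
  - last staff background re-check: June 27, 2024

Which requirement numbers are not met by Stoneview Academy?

1. water-quality test 405 days ago vs limit 365 → not met
2. unresolved licensing deficiencies 0 ≤ 1 → met
3. condition 'transports children' holds; emergency drill 89 days ago vs limit 120 → met
4. condition 'operates past 7 p.m.' holds; fire-safety inspection 56 days ago vs limit 60 → met
5. condition 'serves infants under 12 months' holds; staff background re-check 49 days ago vs limit 45 → not met
6. general liability coverage $1,000,000 < $1,050,000 → not met
7. medication administration policy present → met
Not met: 1, 5, 6

1, 5, 6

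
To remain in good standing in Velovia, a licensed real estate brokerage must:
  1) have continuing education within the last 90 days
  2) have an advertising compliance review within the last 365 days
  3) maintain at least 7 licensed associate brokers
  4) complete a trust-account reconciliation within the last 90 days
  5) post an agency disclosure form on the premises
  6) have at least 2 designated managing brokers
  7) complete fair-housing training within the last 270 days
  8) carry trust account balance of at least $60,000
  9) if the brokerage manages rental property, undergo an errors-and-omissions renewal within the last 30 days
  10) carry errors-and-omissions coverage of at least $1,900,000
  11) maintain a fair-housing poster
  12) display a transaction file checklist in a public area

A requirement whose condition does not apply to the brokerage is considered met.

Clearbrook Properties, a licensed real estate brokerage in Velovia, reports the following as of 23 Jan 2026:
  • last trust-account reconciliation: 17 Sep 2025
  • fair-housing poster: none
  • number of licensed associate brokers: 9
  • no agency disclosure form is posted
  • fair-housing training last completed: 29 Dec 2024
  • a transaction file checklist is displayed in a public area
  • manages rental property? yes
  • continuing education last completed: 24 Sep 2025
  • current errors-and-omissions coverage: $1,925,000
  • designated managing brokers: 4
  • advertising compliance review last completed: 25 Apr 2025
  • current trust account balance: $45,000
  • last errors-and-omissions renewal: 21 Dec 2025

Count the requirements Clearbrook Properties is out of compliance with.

7

1. continuing education 121 days ago vs limit 90 → not met
2. advertising compliance review 273 days ago vs limit 365 → met
3. licensed associate brokers 9 ≥ 7 → met
4. trust-account reconciliation 128 days ago vs limit 90 → not met
5. agency disclosure form absent → not met
6. designated managing brokers 4 ≥ 2 → met
7. fair-housing training 390 days ago vs limit 270 → not met
8. trust account balance $45,000 < $60,000 → not met
9. condition 'manages rental property' holds; errors-and-omissions renewal 33 days ago vs limit 30 → not met
10. errors-and-omissions coverage $1,925,000 ≥ $1,900,000 → met
11. fair-housing poster absent → not met
12. transaction file checklist present → met
Not met: 7 of 12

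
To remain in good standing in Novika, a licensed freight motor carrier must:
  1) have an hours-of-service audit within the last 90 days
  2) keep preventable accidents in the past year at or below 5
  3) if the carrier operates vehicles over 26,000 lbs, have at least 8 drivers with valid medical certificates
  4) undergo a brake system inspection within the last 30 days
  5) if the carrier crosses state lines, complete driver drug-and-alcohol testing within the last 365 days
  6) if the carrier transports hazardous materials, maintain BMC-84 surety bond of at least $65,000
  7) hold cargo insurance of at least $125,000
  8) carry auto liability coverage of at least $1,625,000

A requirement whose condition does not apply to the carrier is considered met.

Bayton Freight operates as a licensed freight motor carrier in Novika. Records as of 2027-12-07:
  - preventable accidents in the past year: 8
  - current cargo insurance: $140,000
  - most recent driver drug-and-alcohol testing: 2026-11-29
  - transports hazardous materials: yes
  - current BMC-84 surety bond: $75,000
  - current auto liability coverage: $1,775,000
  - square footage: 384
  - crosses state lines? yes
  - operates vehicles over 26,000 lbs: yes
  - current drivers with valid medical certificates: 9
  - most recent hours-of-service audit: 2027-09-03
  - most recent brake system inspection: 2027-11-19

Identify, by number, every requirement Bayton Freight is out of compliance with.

1, 2, 5

1. hours-of-service audit 95 days ago vs limit 90 → not met
2. preventable accidents in the past year 8 > 5 → not met
3. condition 'operates vehicles over 26,000 lbs' holds; drivers with valid medical certificates 9 ≥ 8 → met
4. brake system inspection 18 days ago vs limit 30 → met
5. condition 'crosses state lines' holds; driver drug-and-alcohol testing 373 days ago vs limit 365 → not met
6. condition 'transports hazardous materials' holds; BMC-84 surety bond $75,000 ≥ $65,000 → met
7. cargo insurance $140,000 ≥ $125,000 → met
8. auto liability coverage $1,775,000 ≥ $1,625,000 → met
Not met: 1, 2, 5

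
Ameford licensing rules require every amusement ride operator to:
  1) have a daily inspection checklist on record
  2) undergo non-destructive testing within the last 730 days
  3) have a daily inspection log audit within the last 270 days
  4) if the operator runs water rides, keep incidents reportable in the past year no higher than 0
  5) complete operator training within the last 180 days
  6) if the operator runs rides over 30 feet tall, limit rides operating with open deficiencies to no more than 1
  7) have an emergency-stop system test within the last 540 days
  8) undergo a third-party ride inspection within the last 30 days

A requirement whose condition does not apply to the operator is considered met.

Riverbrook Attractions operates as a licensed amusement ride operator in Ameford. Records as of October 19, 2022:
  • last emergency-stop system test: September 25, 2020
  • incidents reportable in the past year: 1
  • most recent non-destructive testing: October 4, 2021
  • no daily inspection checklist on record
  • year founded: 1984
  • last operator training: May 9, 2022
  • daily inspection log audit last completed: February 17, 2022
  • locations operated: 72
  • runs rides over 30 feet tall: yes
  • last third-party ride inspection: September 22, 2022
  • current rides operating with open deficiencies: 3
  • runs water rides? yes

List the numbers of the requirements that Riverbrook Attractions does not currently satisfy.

1. daily inspection checklist absent → not met
2. non-destructive testing 380 days ago vs limit 730 → met
3. daily inspection log audit 244 days ago vs limit 270 → met
4. condition 'runs water rides' holds; incidents reportable in the past year 1 > 0 → not met
5. operator training 163 days ago vs limit 180 → met
6. condition 'runs rides over 30 feet tall' holds; rides operating with open deficiencies 3 > 1 → not met
7. emergency-stop system test 754 days ago vs limit 540 → not met
8. third-party ride inspection 27 days ago vs limit 30 → met
Not met: 1, 4, 6, 7

1, 4, 6, 7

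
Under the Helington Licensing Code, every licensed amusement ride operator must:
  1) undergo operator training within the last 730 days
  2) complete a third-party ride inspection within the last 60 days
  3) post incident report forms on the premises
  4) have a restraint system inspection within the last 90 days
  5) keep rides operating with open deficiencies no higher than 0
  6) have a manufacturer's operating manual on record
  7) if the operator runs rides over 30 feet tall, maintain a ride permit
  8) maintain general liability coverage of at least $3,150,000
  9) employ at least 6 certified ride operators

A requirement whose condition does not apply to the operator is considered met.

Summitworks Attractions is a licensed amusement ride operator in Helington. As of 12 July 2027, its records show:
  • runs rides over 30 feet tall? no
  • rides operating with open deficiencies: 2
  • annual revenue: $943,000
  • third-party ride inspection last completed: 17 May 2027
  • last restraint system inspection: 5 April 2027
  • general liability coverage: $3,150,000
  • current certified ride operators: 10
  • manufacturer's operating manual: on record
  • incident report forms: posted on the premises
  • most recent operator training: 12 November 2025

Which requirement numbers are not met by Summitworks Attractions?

1. operator training 607 days ago vs limit 730 → met
2. third-party ride inspection 56 days ago vs limit 60 → met
3. incident report forms present → met
4. restraint system inspection 98 days ago vs limit 90 → not met
5. rides operating with open deficiencies 2 > 0 → not met
6. manufacturer's operating manual present → met
7. condition 'runs rides over 30 feet tall' does not hold → requirement n/a → met
8. general liability coverage $3,150,000 ≥ $3,150,000 → met
9. certified ride operators 10 ≥ 6 → met
Not met: 4, 5

4, 5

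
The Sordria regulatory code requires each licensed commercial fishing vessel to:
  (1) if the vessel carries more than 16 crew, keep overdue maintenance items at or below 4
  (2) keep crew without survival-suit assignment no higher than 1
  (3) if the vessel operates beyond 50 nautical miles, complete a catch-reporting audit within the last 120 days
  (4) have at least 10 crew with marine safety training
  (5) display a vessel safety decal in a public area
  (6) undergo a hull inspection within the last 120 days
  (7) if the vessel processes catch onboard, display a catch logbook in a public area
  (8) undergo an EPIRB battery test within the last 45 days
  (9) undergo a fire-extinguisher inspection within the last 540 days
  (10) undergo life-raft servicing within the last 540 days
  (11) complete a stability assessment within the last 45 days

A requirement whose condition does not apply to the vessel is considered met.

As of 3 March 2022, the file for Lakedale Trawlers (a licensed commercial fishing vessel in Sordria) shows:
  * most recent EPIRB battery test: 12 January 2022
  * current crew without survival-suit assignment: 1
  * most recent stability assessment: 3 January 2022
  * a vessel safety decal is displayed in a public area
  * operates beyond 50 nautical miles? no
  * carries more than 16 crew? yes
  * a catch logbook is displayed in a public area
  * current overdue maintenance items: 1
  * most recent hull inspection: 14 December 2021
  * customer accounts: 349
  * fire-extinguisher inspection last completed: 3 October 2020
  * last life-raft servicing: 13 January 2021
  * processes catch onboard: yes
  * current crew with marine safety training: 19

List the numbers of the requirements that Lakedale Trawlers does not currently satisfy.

1. condition 'carries more than 16 crew' holds; overdue maintenance items 1 ≤ 4 → met
2. crew without survival-suit assignment 1 ≤ 1 → met
3. condition 'operates beyond 50 nautical miles' does not hold → requirement n/a → met
4. crew with marine safety training 19 ≥ 10 → met
5. vessel safety decal present → met
6. hull inspection 79 days ago vs limit 120 → met
7. condition 'processes catch onboard' holds; catch logbook present → met
8. EPIRB battery test 50 days ago vs limit 45 → not met
9. fire-extinguisher inspection 516 days ago vs limit 540 → met
10. life-raft servicing 414 days ago vs limit 540 → met
11. stability assessment 59 days ago vs limit 45 → not met
Not met: 8, 11

8, 11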